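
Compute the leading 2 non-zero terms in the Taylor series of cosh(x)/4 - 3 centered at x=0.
x^2/8 - 11/4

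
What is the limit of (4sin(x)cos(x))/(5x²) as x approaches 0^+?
Both numerator and denominator → 0 as x → 0^+; this is a 0/0 indeterminate form.
Expand each to leading order near x = 0: numerator ~ 4·x, denominator ~ 5·x^2.
The limit of the ratio is ∞.

Final answer: ∞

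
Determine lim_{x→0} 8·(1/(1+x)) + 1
Direct substitution at x = 0 gives 9.

Final answer: 9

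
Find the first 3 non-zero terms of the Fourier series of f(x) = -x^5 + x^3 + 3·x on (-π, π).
(-246 - 2·π^4 + 42·π^2)·sin(x) + (-6·π^2 + 6 + π^4)·sin(2·x) + (-2·π^4/3 + 46/81 + 58·π^2/27)·sin(3·x)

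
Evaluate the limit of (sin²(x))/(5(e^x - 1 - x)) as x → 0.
Both numerator and denominator → 0 as x → 0; this is a 0/0 indeterminate form.
Expand each to leading order near x = 0: numerator ~ x^2, denominator ~ 5·x^2/2.
The limit of the ratio is 2/5.

Final answer: 2/5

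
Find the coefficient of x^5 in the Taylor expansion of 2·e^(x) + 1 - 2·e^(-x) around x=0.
Expand to order 5: 2·e^(x) + 1 - 2·e^(-x) = x^5/30 + 2·x^3/3 + 4·x + 1 + O(x^6).
The coefficient of x^5 is 1/30.

Final answer: 1/30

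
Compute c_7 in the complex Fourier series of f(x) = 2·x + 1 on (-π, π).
Compute the real Fourier coefficients first: a_7 = 0, b_7 = 4/7.
Then c_7 = (a_7 − i·b_7)/2 = -2·i/7.

Final answer: -2·i/7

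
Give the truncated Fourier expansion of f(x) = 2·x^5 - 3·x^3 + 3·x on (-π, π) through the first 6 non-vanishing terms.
(-86·π^2 + 4·π^4 + 522)·sin(x) + (-2·π^4 - 45/2 + 13·π^2)·sin(2·x) + (-134·π^2/27 + 430/81 + 4·π^4/3)·sin(3·x) + (-π^4 - 81/32 + 11·π^2/4)·sin(4·x) + (-46·π^2/25 + 1026/625 + 4·π^4/5)·sin(5·x) + (-2·π^4/3 - 199/162 + 37·π^2/27)·sin(6·x)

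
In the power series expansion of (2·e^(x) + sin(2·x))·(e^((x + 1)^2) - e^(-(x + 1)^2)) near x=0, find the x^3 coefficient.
-7·e^(-1)/3 + 59·e/3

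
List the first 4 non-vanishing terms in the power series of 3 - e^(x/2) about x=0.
-x^3/48 - x^2/8 - x/2 + 2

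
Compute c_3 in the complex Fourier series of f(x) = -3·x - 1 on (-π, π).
Compute the real Fourier coefficients first: a_3 = 0, b_3 = -2.
Then c_3 = (a_3 − i·b_3)/2 = i.

Final answer: i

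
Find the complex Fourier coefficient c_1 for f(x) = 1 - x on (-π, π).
Compute the real Fourier coefficients first: a_1 = 0, b_1 = -2.
Then c_1 = (a_1 − i·b_1)/2 = i.

Final answer: i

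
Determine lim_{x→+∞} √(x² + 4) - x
This is an ∞ − ∞ indeterminate form.
Multiply and divide by the conjugate √(x²+4) + x; the x² terms cancel, leaving 4/(√(x²+4)+x) → 0.
Limit = 0.

Final answer: 0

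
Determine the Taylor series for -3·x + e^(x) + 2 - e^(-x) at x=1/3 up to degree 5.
(-1 + e^(1/3) + e^(2/3))·e^(-1/3) + (-3·e^(1/3) + 1 + e^(2/3))·e^(-1/3)·(x - 1/3) + (-1 + e^(2/3))·e^(-1/3)·(x - 1/3)^2/2 + (1 + e^(2/3))·e^(-1/3)·(x - 1/3)^3/6 + (-1 + e^(2/3))·e^(-1/3)·(x - 1/3)^4/24 + (1 + e^(2/3))·e^(-1/3)·(x - 1/3)^5/120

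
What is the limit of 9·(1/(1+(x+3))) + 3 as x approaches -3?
Direct substitution at x = -3 gives 12.

Final answer: 12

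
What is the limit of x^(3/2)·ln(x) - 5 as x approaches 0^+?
The product is a 0·∞ indeterminate form at x → 0⁺.
Rewrite the product as ln(x) / x^(-3/2) and apply L'Hôpital, or use the standard hierarchy x^(-3/2) ≫ |ln x| as x → 0⁺.
The indeterminate product → 0, so the limit = -5.

Final answer: -5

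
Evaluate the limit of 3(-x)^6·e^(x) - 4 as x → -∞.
The product is a 0·∞ indeterminate form at x → -∞.
Rewrite the product as 3(-x)^6 / e^(-x) (an ∞/∞ form) and apply L'Hôpital, or use the standard hierarchy e^(|x|) ≫ |(-x)^6| as x → -∞.
The indeterminate product → 0, so the limit = -4.

Final answer: -4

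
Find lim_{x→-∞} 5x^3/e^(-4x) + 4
The quotient is an ∞/∞ indeterminate form as x → -∞.
Compare growth rates of the dominant terms (exponentials ≫ polynomials ≫ logarithms), or apply L'Hôpital's rule; the quotient → 0.
Adding the constant: 0 + 4 = 4. Limit = 4.

Final answer: 4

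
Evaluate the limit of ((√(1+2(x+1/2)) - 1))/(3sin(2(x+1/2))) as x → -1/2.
Both numerator and denominator → 0 as x → -1/2; this is a 0/0 indeterminate form.
Expand each to leading order near x = -1/2: numerator ~ (x + 1/2), denominator ~ 6·(x + 1/2).
The limit of the ratio is 1/6.

Final answer: 1/6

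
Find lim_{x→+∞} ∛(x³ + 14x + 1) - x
This is an ∞ − ∞ indeterminate form.
Multiply by (A² + AB + B²)/(A² + AB + B²) where A = ∛(x³+14x + 1), B = x to use A³ − B³ = (A−B)(A²+AB+B²); the x³ terms cancel, leaving (14x + 1)/(A²+AB+B²) with denominator ~ 3x², so the limit is 0.
Limit = 0.

Final answer: 0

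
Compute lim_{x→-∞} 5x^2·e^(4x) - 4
The product is a 0·∞ indeterminate form at x → -∞.
Rewrite the product as 5x^2 / e^(-4x) (an ∞/∞ form) and apply L'Hôpital, or use the standard hierarchy e^(4|x|) ≫ |x^2| as x → -∞.
The indeterminate product → 0, so the limit = -4.

Final answer: -4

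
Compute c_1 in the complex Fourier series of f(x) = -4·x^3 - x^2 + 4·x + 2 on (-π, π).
Compute the real Fourier coefficients first: a_1 = 4, b_1 = 56 - 8·π^2.
Then c_1 = (a_1 − i·b_1)/2 = 2 - 28·i + 4·i·π^2.

Final answer: 2 - 28·i + 4·i·π^2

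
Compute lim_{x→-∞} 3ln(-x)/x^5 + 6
The quotient is an ∞/∞ indeterminate form as x → -∞.
Compare growth rates of the dominant terms (exponentials ≫ polynomials ≫ logarithms), or apply L'Hôpital's rule; the quotient → 0.
Adding the constant: 0 + 6 = 6. Limit = 6.

Final answer: 6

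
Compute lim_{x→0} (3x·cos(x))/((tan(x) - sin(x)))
Both numerator and denominator → 0 as x → 0; this is a 0/0 indeterminate form.
Expand each to leading order near x = 0: numerator ~ 3·x, denominator ~ x^3/2.
The limit of the ratio is ∞.

Final answer: ∞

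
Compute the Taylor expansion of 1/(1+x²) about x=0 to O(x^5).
x^4 - x^2 + 1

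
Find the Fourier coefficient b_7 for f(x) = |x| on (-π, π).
b_7 = (1/π) ∫_{-π}^{π} f(x)·sin(7x) dx.
Evaluate the integral (use parity and integration by parts as needed): b_7 = 0.

Final answer: 0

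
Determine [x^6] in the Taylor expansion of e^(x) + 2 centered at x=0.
Expand to order 6: e^(x) + 2 = x^6/720 + x^5/120 + x^4/24 + x^3/6 + x^2/2 + x + 3 + O(x^7).
The coefficient of x^6 is 1/720.

Final answer: 1/720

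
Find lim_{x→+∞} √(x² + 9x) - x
This is an ∞ − ∞ indeterminate form.
Multiply and divide by the conjugate √(x²+9x) + x; the x² terms cancel, leaving (9x)/(√(x²+9x)+x) → 9/2.
Limit = 9/2.

Final answer: 9/2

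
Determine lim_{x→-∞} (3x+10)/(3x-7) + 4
Evaluate the dominant behaviour as x → -∞; each term tends to a finite value or vanishes.
Limit = 5.

Final answer: 5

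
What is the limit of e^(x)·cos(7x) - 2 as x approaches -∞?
Evaluate the dominant behaviour as x → -∞; each term tends to a finite value or vanishes.
Limit = -2.

Final answer: -2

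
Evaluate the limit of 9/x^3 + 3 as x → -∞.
Evaluate the dominant behaviour as x → -∞; each term tends to a finite value or vanishes.
Limit = 3.

Final answer: 3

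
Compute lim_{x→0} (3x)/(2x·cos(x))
Both numerator and denominator → 0 as x → 0; this is a 0/0 indeterminate form.
Expand each to leading order near x = 0: numerator ~ 3·x, denominator ~ 2·x.
The limit of the ratio is 3/2.

Final answer: 3/2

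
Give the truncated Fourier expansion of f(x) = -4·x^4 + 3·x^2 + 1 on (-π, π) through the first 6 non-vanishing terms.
(-204 + 32·π^2)·cos(x) + (15 - 8·π^2)·cos(2·x) + (-100/27 + 32·π^2/9)·cos(3·x) + (3/2 - 2·π^2)·cos(4·x) + (-492/625 + 32·π^2/25)·cos(5·x) - 4·π^4/5 + 1 + π^2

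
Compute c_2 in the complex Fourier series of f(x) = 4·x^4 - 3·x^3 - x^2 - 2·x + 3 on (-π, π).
Compute the real Fourier coefficients first: a_2 = -13 + 8·π^2, b_2 = -5/2 + 3·π^2.
Then c_2 = (a_2 − i·b_2)/2 = -13/2 + 4·π^2 - 3·i·π^2/2 + 5·i/4.

Final answer: -13/2 + 4·π^2 - 3·i·π^2/2 + 5·i/4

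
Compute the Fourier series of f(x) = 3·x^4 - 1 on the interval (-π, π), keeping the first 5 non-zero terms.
(144 - 24·π^2)·cos(x) + (-9 + 6·π^2)·cos(2·x) + (16/9 - 8·π^2/3)·cos(3·x) + (-9/16 + 3·π^2/2)·cos(4·x) - 1 + 3·π^4/5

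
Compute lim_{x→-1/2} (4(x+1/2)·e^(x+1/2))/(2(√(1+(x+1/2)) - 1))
Both numerator and denominator → 0 as x → -1/2; this is a 0/0 indeterminate form.
Expand each to leading order near x = -1/2: numerator ~ 4·(x + 1/2), denominator ~ (x + 1/2).
The limit of the ratio is 4.

Final answer: 4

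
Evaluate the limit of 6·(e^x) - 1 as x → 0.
Direct substitution at x = 0 gives 5.

Final answer: 5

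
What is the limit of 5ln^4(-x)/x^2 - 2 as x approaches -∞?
The quotient is an ∞/∞ indeterminate form as x → -∞.
Compare growth rates of the dominant terms (exponentials ≫ polynomials ≫ logarithms), or apply L'Hôpital's rule; the quotient → 0.
Adding the constant: 0 - 2 = -2. Limit = -2.

Final answer: -2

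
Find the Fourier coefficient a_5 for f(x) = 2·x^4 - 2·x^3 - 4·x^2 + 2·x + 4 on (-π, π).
a_5 = (1/π) ∫_{-π}^{π} f(x)·cos(5x) dx.
Evaluate the integral (use parity and integration by parts as needed): a_5 = 496/625 - 16·π^2/25.

Final answer: 496/625 - 16·π^2/25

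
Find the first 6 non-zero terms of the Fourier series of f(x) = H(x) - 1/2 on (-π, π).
2·sin(x)/π + 2·sin(3·x)/(3·π) + 2·sin(5·x)/(5·π) + 2·sin(7·x)/(7·π) + 2·sin(9·x)/(9·π) + 2·sin(11·x)/(11·π)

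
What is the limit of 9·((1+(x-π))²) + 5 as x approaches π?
Direct substitution at x = π gives 14.

Final answer: 14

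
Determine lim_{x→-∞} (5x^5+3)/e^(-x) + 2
The quotient is an ∞/∞ indeterminate form as x → -∞.
Compare growth rates of the dominant terms (exponentials ≫ polynomials ≫ logarithms), or apply L'Hôpital's rule; the quotient → 0.
Adding the constant: 0 + 2 = 2. Limit = 2.

Final answer: 2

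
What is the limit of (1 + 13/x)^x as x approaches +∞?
As x → +∞: this is the defining limit (1 + 13/x)^x → e^13.
Limit = e^(13).

Final answer: e^(13)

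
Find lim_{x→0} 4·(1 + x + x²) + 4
Direct substitution at x = 0 gives 8.

Final answer: 8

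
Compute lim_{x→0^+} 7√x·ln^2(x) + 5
The product is a 0·∞ indeterminate form at x → 0⁺.
Rewrite the product as 7·ln^2(x) / x^(-1/2) and apply L'Hôpital, or use the standard hierarchy x^(-1/2) ≫ |ln x|^2 as x → 0⁺.
The indeterminate product → 0, so the limit = 5.

Final answer: 5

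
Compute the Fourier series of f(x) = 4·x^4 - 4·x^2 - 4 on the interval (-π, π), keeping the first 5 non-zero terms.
(208 - 32·π^2)·cos(x) + (-16 + 8·π^2)·cos(2·x) + (112/27 - 32·π^2/9)·cos(3·x) + (-7/4 + 2·π^2)·cos(4·x) - 4·π^2/3 - 4 + 4·π^4/5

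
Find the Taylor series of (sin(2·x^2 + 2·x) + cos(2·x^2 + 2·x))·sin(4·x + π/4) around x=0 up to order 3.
-16·√(2)·x^3 + 3·√(2)·x + √(2)/2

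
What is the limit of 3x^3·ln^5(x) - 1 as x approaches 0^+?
The product is a 0·∞ indeterminate form at x → 0⁺.
Rewrite the product as 3·ln^5(x) / x^(-3) and apply L'Hôpital, or use the standard hierarchy x^(-3) ≫ |ln x|^5 as x → 0⁺.
The indeterminate product → 0, so the limit = -1.

Final answer: -1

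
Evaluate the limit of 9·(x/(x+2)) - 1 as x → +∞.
Evaluate the dominant behaviour as x → +∞; each term tends to a finite value or vanishes.
Limit = 8.

Final answer: 8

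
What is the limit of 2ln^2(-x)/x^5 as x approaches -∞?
This is an ∞/∞ indeterminate form as x → -∞.
Compare growth rates of the dominant terms (exponentials ≫ polynomials ≫ logarithms), or apply L'Hôpital's rule; the quotient → 0.
Limit = 0.

Final answer: 0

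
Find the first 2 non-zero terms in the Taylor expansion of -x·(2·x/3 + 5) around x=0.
-2·x^2/3 - 5·x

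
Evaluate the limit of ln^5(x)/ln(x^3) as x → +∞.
This is an ∞/∞ indeterminate form as x → +∞.
Write ln(x^3) = 3·ln(x), reducing the quotient to ln^4(x)/3 → ∞.
Limit = ∞.

Final answer: ∞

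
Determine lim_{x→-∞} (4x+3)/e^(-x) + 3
The quotient is an ∞/∞ indeterminate form as x → -∞.
Compare growth rates of the dominant terms (exponentials ≫ polynomials ≫ logarithms), or apply L'Hôpital's rule; the quotient → 0.
Adding the constant: 0 + 3 = 3. Limit = 3.

Final answer: 3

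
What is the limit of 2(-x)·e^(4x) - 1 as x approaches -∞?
The product is a 0·∞ indeterminate form at x → -∞.
Rewrite the product as 2(-x) / e^(-4x) (an ∞/∞ form) and apply L'Hôpital, or use the standard hierarchy e^(4|x|) ≫ |(-x)| as x → -∞.
The indeterminate product → 0, so the limit = -1.

Final answer: -1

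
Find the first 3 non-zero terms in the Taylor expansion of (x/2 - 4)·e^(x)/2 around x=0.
-3·x^2/4 - 7·x/4 - 2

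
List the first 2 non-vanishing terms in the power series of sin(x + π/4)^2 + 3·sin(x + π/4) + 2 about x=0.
x·(1 + 3·√(2)/2) + 3·√(2)/2 + 5/2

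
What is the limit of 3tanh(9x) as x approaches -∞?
Evaluate the dominant behaviour as x → -∞; each term tends to a finite value or vanishes.
Limit = -3.

Final answer: -3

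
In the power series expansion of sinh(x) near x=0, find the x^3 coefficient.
Expand to order 3: sinh(x) = x^3/6 + x + O(x^4).
The coefficient of x^3 is 1/6.

Final answer: 1/6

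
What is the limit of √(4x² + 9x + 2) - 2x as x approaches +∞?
As x → +∞: multiply by the conjugate to get (9x+2)/(√(4x²+9x+2)+2x); the denominator ~ 4x, so the limit is 9/4.
Limit = 9/4.

Final answer: 9/4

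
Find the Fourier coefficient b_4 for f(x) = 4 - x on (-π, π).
b_4 = (1/π) ∫_{-π}^{π} f(x)·sin(4x) dx.
Evaluate the integral (use parity and integration by parts as needed): b_4 = 1/2.

Final answer: 1/2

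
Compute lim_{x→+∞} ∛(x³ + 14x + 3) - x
This is an ∞ − ∞ indeterminate form.
Multiply by (A² + AB + B²)/(A² + AB + B²) where A = ∛(x³+14x + 3), B = x to use A³ − B³ = (A−B)(A²+AB+B²); the x³ terms cancel, leaving (14x + 3)/(A²+AB+B²) with denominator ~ 3x², so the limit is 0.
Limit = 0.

Final answer: 0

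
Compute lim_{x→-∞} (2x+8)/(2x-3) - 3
Evaluate the dominant behaviour as x → -∞; each term tends to a finite value or vanishes.
Limit = -2.

Final answer: -2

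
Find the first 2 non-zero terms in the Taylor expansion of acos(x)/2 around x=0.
-x/2 + π/4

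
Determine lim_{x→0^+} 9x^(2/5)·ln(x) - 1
The product is a 0·∞ indeterminate form at x → 0⁺.
Rewrite the product as 9·ln(x) / x^(-2/5) and apply L'Hôpital, or use the standard hierarchy x^(-2/5) ≫ |ln x| as x → 0⁺.
The indeterminate product → 0, so the limit = -1.

Final answer: -1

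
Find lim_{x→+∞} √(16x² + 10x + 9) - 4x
As x → +∞: multiply by the conjugate to get (10x+9)/(√(16x²+10x+9)+4x); the denominator ~ 8x, so the limit is 10/8 = 5/4.
Limit = 5/4.

Final answer: 5/4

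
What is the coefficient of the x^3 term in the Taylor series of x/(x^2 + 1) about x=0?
Expand to order 3: x/(x^2 + 1) = -x^3 + x + O(x^4).
The coefficient of x^3 is -1.

Final answer: -1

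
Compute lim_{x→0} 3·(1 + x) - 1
Direct substitution at x = 0 gives 2.

Final answer: 2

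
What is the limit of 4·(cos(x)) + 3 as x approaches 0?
Direct substitution at x = 0 gives 7.

Final answer: 7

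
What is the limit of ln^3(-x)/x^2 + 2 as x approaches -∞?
The quotient is an ∞/∞ indeterminate form as x → -∞.
Compare growth rates of the dominant terms (exponentials ≫ polynomials ≫ logarithms), or apply L'Hôpital's rule; the quotient → 0.
Adding the constant: 0 + 2 = 2. Limit = 2.

Final answer: 2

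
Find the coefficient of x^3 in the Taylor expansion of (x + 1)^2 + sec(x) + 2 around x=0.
Expand to order 3: (x + 1)^2 + sec(x) + 2 = 3·x^2/2 + 2·x + 4 + O(x^4).
The coefficient of x^3 is 0.

Final answer: 0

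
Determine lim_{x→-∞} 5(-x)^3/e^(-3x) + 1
The quotient is an ∞/∞ indeterminate form as x → -∞.
Compare growth rates of the dominant terms (exponentials ≫ polynomials ≫ logarithms), or apply L'Hôpital's rule; the quotient → 0.
Adding the constant: 0 + 1 = 1. Limit = 1.

Final answer: 1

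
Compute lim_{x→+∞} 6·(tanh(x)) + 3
Evaluate the dominant behaviour as x → +∞; each term tends to a finite value or vanishes.
Limit = 9.

Final answer: 9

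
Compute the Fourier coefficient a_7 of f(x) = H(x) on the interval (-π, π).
a_7 = (1/π) ∫_{-π}^{π} f(x)·cos(7x) dx.
Evaluate the integral (use parity and integration by parts as needed): a_7 = 0.

Final answer: 0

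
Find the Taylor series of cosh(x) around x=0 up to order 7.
x^6/720 + x^4/24 + x^2/2 + 1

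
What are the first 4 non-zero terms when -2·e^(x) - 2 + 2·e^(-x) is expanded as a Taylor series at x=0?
-x^5/30 - 2·x^3/3 - 4·x - 2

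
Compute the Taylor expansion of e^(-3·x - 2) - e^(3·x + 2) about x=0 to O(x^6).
x^5·(-81·e^(2)/40 - 81·e^(-2)/40) + x^4·(-27·e^(2)/8 + 27·e^(-2)/8) + x^3·(-9·e^(2)/2 - 9·e^(-2)/2) + x^2·(-9·e^(2)/2 + 9·e^(-2)/2) + x·(-3·e^(2) - 3·e^(-2)) - e^(2) + e^(-2)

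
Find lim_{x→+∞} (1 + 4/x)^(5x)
As x → +∞: write (1 + 4/x)^(5x) = ((1 + 4/x)^x)^5 → (e^4)^5 = e^20.
Limit = e^(20).

Final answer: e^(20)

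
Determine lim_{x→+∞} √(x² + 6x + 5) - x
This is an ∞ − ∞ indeterminate form.
Multiply and divide by the conjugate √(x²+6x + 5) + x; the x² terms cancel, leaving (6x + 5)/(√(x²+6x + 5)+x) → 6/2 = 3.
Limit = 3.

Final answer: 3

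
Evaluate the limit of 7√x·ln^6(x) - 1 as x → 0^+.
The product is a 0·∞ indeterminate form at x → 0⁺.
Rewrite the product as 7·ln^6(x) / x^(-1/2) and apply L'Hôpital, or use the standard hierarchy x^(-1/2) ≫ |ln x|^6 as x → 0⁺.
The indeterminate product → 0, so the limit = -1.

Final answer: -1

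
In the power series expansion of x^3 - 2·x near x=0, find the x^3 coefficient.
Expand to order 3: x^3 - 2·x = x^3 - 2·x + O(x^4).
The coefficient of x^3 is 1.

Final answer: 1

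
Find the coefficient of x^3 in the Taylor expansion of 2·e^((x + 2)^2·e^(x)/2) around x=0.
Expand to order 3: 2·e^((x + 2)^2·e^(x)/2) = 53·x^3·e^(2) + 23·x^2·e^(2) + 8·x·e^(2) + 2·e^(2) + O(x^4).
The coefficient of x^3 is 53·e^(2).

Final answer: 53·e^(2)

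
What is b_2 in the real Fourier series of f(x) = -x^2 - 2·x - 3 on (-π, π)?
b_2 = (1/π) ∫_{-π}^{π} f(x)·sin(2x) dx.
Evaluate the integral (use parity and integration by parts as needed): b_2 = 2.

Final answer: 2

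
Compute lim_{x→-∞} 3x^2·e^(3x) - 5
The product is a 0·∞ indeterminate form at x → -∞.
Rewrite the product as 3x^2 / e^(-3x) (an ∞/∞ form) and apply L'Hôpital, or use the standard hierarchy e^(3|x|) ≫ |x^2| as x → -∞.
The indeterminate product → 0, so the limit = -5.

Final answer: -5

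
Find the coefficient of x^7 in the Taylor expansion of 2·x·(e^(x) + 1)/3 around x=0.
Expand to order 7: 2·x·(e^(x) + 1)/3 = x^7/1080 + x^6/180 + x^5/36 + x^4/9 + x^3/3 + 2·x^2/3 + 4·x/3 + O(x^8).
The coefficient of x^7 is 1/1080.

Final answer: 1/1080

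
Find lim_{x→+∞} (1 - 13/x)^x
As x → +∞: this is the defining limit (1 - 13/x)^x → e^(-13).
Limit = e^(-13).

Final answer: e^(-13)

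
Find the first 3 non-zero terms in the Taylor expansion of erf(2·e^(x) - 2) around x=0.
-14·x^3/(3·√(π)) + 2·x^2/√(π) + 4·x/√(π)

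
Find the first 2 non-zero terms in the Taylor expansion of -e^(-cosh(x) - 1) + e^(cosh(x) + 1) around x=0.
x^2·(e^(-2)/2 + e^(2)/2) - e^(-2) + e^(2)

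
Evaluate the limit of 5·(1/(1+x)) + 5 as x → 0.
Direct substitution at x = 0 gives 10.

Final answer: 10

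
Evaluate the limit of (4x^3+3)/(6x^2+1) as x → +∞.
This is an ∞/∞ indeterminate form as x → +∞.
Divide numerator and denominator by x^3 and let the lower-order terms vanish; the numerator's degree 3 exceeds the denominator's degree 2, so the quotient diverges.
Limit = ∞.

Final answer: ∞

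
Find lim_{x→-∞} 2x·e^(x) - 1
The product is a 0·∞ indeterminate form at x → -∞.
Rewrite the product as 2x / e^(-x) (an ∞/∞ form) and apply L'Hôpital, or use the standard hierarchy e^(|x|) ≫ |x| as x → -∞.
The indeterminate product → 0, so the limit = -1.

Final answer: -1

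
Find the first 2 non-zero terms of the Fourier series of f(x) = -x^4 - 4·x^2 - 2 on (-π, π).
(-32 + 8·π^2)·cos(x) - π^4/5 - 4·π^2/3 - 2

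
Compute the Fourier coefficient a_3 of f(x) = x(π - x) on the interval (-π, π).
a_3 = (1/π) ∫_{-π}^{π} f(x)·cos(3x) dx.
Evaluate the integral (use parity and integration by parts as needed): a_3 = 4/9.

Final answer: 4/9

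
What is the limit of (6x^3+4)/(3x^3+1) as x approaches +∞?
This is an ∞/∞ indeterminate form as x → +∞.
Divide numerator and denominator by x^3 and let the lower-order terms vanish; the leading terms give 6/3 = 2.
Limit = 2.

Final answer: 2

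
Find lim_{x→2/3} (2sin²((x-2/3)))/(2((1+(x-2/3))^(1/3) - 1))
Both numerator and denominator → 0 as x → 2/3; this is a 0/0 indeterminate form.
Expand each to leading order near x = 2/3: numerator ~ 2·(x - 2/3)^2, denominator ~ 2·(x - 2/3)/3.
The limit of the ratio is 0.

Final answer: 0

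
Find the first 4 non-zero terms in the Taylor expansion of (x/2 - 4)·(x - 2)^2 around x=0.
x^3/2 - 6·x^2 + 18·x - 16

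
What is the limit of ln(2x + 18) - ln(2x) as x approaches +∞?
This is an ∞ − ∞ indeterminate form.
Combine the logarithms: ln(2x+18) − ln(2x) = ln((2x+18)/(2x)) = ln(1 + 18/(2x)) → ln(1) = 0.
Limit = 0.

Final answer: 0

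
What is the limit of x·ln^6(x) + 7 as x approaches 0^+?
The product is a 0·∞ indeterminate form at x → 0⁺.
Rewrite the product as ln^6(x) / x^(-1) and apply L'Hôpital, or use the standard hierarchy x^(-1) ≫ |ln x|^6 as x → 0⁺.
The indeterminate product → 0, so the limit = 7.

Final answer: 7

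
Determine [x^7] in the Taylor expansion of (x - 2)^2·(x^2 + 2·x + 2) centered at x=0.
Expand to order 7: (x - 2)^2·(x^2 + 2·x + 2) = x^4 - 2·x^3 - 2·x^2 + 8 + O(x^8).
The coefficient of x^7 is 0.

Final answer: 0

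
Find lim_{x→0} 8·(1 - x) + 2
Direct substitution at x = 0 gives 10.

Final answer: 10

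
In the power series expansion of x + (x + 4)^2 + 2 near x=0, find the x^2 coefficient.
Expand to order 2: x + (x + 4)^2 + 2 = x^2 + 9·x + 18 + O(x^3).
The coefficient of x^2 is 1.

Final answer: 1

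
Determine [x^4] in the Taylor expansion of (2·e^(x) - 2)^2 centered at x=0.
Expand to order 4: (2·e^(x) - 2)^2 = 7·x^4/3 + 4·x^3 + 4·x^2 + O(x^5).
The coefficient of x^4 is 7/3.

Final answer: 7/3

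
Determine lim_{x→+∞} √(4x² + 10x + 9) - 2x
As x → +∞: multiply by the conjugate to get (10x+9)/(√(4x²+10x+9)+2x); the denominator ~ 4x, so the limit is 10/4 = 5/2.
Limit = 5/2.

Final answer: 5/2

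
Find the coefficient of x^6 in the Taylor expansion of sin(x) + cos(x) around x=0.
Expand to order 6: sin(x) + cos(x) = -x^6/720 + x^5/120 + x^4/24 - x^3/6 - x^2/2 + x + 1 + O(x^7).
The coefficient of x^6 is -1/720.

Final answer: -1/720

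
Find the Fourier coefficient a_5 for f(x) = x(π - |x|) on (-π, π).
a_5 = (1/π) ∫_{-π}^{π} f(x)·cos(5x) dx.
Evaluate the integral (use parity and integration by parts as needed): a_5 = 0.

Final answer: 0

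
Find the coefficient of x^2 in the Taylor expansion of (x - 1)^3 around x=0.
Expand to order 2: (x - 1)^3 = -3·x^2 + 3·x - 1 + O(x^3).
The coefficient of x^2 is -3.

Final answer: -3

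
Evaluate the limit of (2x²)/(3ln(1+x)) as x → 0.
Both numerator and denominator → 0 as x → 0; this is a 0/0 indeterminate form.
Expand each to leading order near x = 0: numerator ~ 2·x^2, denominator ~ 3·x.
The limit of the ratio is 0.

Final answer: 0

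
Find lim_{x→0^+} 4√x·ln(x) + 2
The product is a 0·∞ indeterminate form at x → 0⁺.
Rewrite the product as 4·ln(x) / x^(-1/2) and apply L'Hôpital, or use the standard hierarchy x^(-1/2) ≫ |ln x| as x → 0⁺.
The indeterminate product → 0, so the limit = 2.

Final answer: 2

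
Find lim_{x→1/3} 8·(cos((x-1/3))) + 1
Direct substitution at x = 1/3 gives 9.

Final answer: 9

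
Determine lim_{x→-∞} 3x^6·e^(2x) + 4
The product is a 0·∞ indeterminate form at x → -∞.
Rewrite the product as 3x^6 / e^(-2x) (an ∞/∞ form) and apply L'Hôpital, or use the standard hierarchy e^(2|x|) ≫ |x^6| as x → -∞.
The indeterminate product → 0, so the limit = 4.

Final answer: 4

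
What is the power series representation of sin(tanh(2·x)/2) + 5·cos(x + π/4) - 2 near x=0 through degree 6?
-√(2)·x^6/288 + x^5·(337/120 - √(2)/48) + 5·√(2)·x^4/48 + x^3·(-3/2 + 5·√(2)/12) - 5·√(2)·x^2/4 + x·(1 - 5·√(2)/2) - 2 + 5·√(2)/2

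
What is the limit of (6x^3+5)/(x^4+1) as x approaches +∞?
This is an ∞/∞ indeterminate form as x → +∞.
Divide numerator and denominator by x^4 and let the lower-order terms vanish; the numerator's degree 3 is below the denominator's degree 4, so the quotient → 0.
Limit = 0.

Final answer: 0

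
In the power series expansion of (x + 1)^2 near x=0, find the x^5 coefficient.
Expand to order 5: (x + 1)^2 = x^2 + 2·x + 1 + O(x^6).
The coefficient of x^5 is 0.

Final answer: 0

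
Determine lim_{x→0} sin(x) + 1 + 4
Direct substitution at x = 0 gives 5.

Final answer: 5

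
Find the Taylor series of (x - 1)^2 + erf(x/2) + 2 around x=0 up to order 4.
-x^3/(12·√(π)) + x^2 + x·(-2 + 1/√(π)) + 3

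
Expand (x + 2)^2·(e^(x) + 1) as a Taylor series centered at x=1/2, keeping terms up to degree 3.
25/4 + 25·e^(1/2)/4 + (5 + 45·e^(1/2)/4)·(x - 1/2) + (1 + 73·e^(1/2)/8)·(x - 1/2)^2 + 109·e^(1/2)·(x - 1/2)^3/24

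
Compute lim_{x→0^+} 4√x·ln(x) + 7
The product is a 0·∞ indeterminate form at x → 0⁺.
Rewrite the product as 4·ln(x) / x^(-1/2) and apply L'Hôpital, or use the standard hierarchy x^(-1/2) ≫ |ln x| as x → 0⁺.
The indeterminate product → 0, so the limit = 7.

Final answer: 7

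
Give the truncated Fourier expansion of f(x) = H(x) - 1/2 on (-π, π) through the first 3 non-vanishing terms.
2·sin(x)/π + 2·sin(3·x)/(3·π) + 2·sin(5·x)/(5·π)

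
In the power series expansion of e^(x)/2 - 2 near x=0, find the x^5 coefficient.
Expand to order 5: e^(x)/2 - 2 = x^5/240 + x^4/48 + x^3/12 + x^2/4 + x/2 - 3/2 + O(x^6).
The coefficient of x^5 is 1/240.

Final answer: 1/240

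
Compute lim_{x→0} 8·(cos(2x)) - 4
Direct substitution at x = 0 gives 4.

Final answer: 4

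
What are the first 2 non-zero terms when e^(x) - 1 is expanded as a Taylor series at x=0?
x^2/2 + x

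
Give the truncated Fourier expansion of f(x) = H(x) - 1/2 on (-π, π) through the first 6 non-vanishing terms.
2·sin(x)/π + 2·sin(3·x)/(3·π) + 2·sin(5·x)/(5·π) + 2·sin(7·x)/(7·π) + 2·sin(9·x)/(9·π) + 2·sin(11·x)/(11·π)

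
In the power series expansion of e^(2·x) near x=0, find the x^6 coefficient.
Expand to order 6: e^(2·x) = 4·x^6/45 + 4·x^5/15 + 2·x^4/3 + 4·x^3/3 + 2·x^2 + 2·x + 1 + O(x^7).
The coefficient of x^6 is 4/45.

Final answer: 4/45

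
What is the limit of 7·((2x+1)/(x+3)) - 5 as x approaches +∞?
Evaluate the dominant behaviour as x → +∞; each term tends to a finite value or vanishes.
Limit = 9.

Final answer: 9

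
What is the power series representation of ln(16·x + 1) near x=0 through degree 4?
-16384·x^4 + 4096·x^3/3 - 128·x^2 + 16·x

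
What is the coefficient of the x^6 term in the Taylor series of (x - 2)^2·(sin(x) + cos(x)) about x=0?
Expand to order 6: (x - 2)^2·(sin(x) + cos(x)) = x^6/360 - 3·x^5/10 + x^4/3 + 7·x^3/3 - 5·x^2 + 4 + O(x^7).
The coefficient of x^6 is 1/360.

Final answer: 1/360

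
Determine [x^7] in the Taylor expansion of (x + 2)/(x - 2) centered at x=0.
Expand to order 7: (x + 2)/(x - 2) = -x^7/64 - x^6/32 - x^5/16 - x^4/8 - x^3/4 - x^2/2 - x - 1 + O(x^8).
The coefficient of x^7 is -1/64.

Final answer: -1/64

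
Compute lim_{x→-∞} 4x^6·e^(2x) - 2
The product is a 0·∞ indeterminate form at x → -∞.
Rewrite the product as 4x^6 / e^(-2x) (an ∞/∞ form) and apply L'Hôpital, or use the standard hierarchy e^(2|x|) ≫ |x^6| as x → -∞.
The indeterminate product → 0, so the limit = -2.

Final answer: -2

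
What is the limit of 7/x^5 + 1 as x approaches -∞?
Evaluate the dominant behaviour as x → -∞; each term tends to a finite value or vanishes.
Limit = 1.

Final answer: 1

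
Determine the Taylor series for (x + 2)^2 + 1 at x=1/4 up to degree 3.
97/16 + 9·(x - 1/4)/2 + (x - 1/4)^2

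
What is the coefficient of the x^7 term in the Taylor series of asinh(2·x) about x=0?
Expand to order 7: asinh(2·x) = -40·x^7/7 + 12·x^5/5 - 4·x^3/3 + 2·x + O(x^8).
The coefficient of x^7 is -40/7.

Final answer: -40/7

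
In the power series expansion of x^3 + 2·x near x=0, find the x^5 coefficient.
Expand to order 5: x^3 + 2·x = x^3 + 2·x + O(x^6).
The coefficient of x^5 is 0.

Final answer: 0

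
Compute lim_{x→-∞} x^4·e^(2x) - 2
The product is a 0·∞ indeterminate form at x → -∞.
Rewrite the product as x^4 / e^(-2x) (an ∞/∞ form) and apply L'Hôpital, or use the standard hierarchy e^(2|x|) ≫ |x^4| as x → -∞.
The indeterminate product → 0, so the limit = -2.

Final answer: -2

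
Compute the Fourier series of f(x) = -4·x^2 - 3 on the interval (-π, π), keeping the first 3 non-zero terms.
16·cos(x) - 4·cos(2·x) - 4·π^2/3 - 3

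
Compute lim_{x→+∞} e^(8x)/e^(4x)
This is an ∞/∞ indeterminate form as x → +∞.
Rewrite e^(8x)/e^(4x) = e^((8−4)x) = e^(4x); the exponent coefficient is 4 > 0 so e^(4x) → ∞.
Limit = ∞.

Final answer: ∞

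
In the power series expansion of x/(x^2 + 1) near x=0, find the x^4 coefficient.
Expand to order 4: x/(x^2 + 1) = -x^3 + x + O(x^5).
The coefficient of x^4 is 0.

Final answer: 0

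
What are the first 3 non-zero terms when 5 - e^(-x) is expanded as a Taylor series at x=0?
-x^2/2 + x + 4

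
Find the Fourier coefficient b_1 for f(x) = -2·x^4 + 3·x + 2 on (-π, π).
b_1 = (1/π) ∫_{-π}^{π} f(x)·sin(1x) dx.
Evaluate the integral (use parity and integration by parts as needed): b_1 = 6.

Final answer: 6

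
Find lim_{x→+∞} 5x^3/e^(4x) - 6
The quotient is an ∞/∞ indeterminate form as x → +∞.
The exponential denominator e^(4x) dominates the polynomial numerator (e^x ≫ x^3 as x → ∞), so the quotient → 0.
Adding the constant: 0 - 6 = -6. Limit = -6.

Final answer: -6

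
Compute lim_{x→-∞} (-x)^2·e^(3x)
This is a 0·∞ indeterminate form at x → -∞.
Rewrite the product as (-x)^2 / e^(-3x) (an ∞/∞ form) and apply L'Hôpital, or use the standard hierarchy e^(3|x|) ≫ |(-x)^2| as x → -∞.
The indeterminate product → 0, so the limit = 0.

Final answer: 0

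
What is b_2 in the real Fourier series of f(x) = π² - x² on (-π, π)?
b_2 = (1/π) ∫_{-π}^{π} f(x)·sin(2x) dx.
Evaluate the integral (use parity and integration by parts as needed): b_2 = 0.

Final answer: 0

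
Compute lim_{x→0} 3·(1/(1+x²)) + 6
Direct substitution at x = 0 gives 9.

Final answer: 9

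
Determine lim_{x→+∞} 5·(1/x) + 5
Evaluate the dominant behaviour as x → +∞; each term tends to a finite value or vanishes.
Limit = 5.

Final answer: 5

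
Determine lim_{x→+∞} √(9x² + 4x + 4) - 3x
As x → +∞: multiply by the conjugate to get (4x+4)/(√(9x²+4x+4)+3x); the denominator ~ 6x, so the limit is 4/6 = 2/3.
Limit = 2/3.

Final answer: 2/3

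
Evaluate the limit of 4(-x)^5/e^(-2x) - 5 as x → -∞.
The quotient is an ∞/∞ indeterminate form as x → -∞.
Compare growth rates of the dominant terms (exponentials ≫ polynomials ≫ logarithms), or apply L'Hôpital's rule; the quotient → 0.
Adding the constant: 0 - 5 = -5. Limit = -5.

Final answer: -5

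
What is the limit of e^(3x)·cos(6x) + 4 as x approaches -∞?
Evaluate the dominant behaviour as x → -∞; each term tends to a finite value or vanishes.
Limit = 4.

Final answer: 4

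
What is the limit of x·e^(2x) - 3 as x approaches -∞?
The product is a 0·∞ indeterminate form at x → -∞.
Rewrite the product as x / e^(-2x) (an ∞/∞ form) and apply L'Hôpital, or use the standard hierarchy e^(2|x|) ≫ |x| as x → -∞.
The indeterminate product → 0, so the limit = -3.

Final answer: -3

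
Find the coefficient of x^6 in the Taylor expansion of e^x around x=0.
Expand to order 6: e^x = x^6/720 + x^5/120 + x^4/24 + x^3/6 + x^2/2 + x + 1 + O(x^7).
The coefficient of x^6 is 1/720.

Final answer: 1/720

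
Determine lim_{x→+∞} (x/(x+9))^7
As x → +∞: x/(x+9) = 1/(1 + 9/x) → 1, and the 7th power of a limit-1 base also → 1.
Limit = 1.

Final answer: 1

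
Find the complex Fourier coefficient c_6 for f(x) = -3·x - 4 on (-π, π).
Compute the real Fourier coefficients first: a_6 = 0, b_6 = 1.
Then c_6 = (a_6 − i·b_6)/2 = -i/2.

Final answer: -i/2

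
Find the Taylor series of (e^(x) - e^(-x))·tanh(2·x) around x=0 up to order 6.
691·x^6/90 - 14·x^4/3 + 4·x^2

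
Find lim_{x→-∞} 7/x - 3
Evaluate the dominant behaviour as x → -∞; each term tends to a finite value or vanishes.
Limit = -3.

Final answer: -3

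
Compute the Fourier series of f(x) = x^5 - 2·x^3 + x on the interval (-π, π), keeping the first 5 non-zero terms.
(-44·π^2 + 2·π^4 + 266)·sin(x) + (-π^4 - 23/2 + 7·π^2)·sin(2·x) + (-76·π^2/27 + 206/81 + 2·π^4/3)·sin(3·x) + (-π^4/2 - 71/64 + 13·π^2/8)·sin(4·x) + (-28·π^2/25 + 418/625 + 2·π^4/5)·sin(5·x)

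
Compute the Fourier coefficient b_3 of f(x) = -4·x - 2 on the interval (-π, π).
b_3 = (1/π) ∫_{-π}^{π} f(x)·sin(3x) dx.
Evaluate the integral (use parity and integration by parts as needed): b_3 = -8/3.

Final answer: -8/3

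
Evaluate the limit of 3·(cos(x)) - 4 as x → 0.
Direct substitution at x = 0 gives -1.

Final answer: -1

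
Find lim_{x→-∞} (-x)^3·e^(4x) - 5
The product is a 0·∞ indeterminate form at x → -∞.
Rewrite the product as (-x)^3 / e^(-4x) (an ∞/∞ form) and apply L'Hôpital, or use the standard hierarchy e^(4|x|) ≫ |(-x)^3| as x → -∞.
The indeterminate product → 0, so the limit = -5.

Final answer: -5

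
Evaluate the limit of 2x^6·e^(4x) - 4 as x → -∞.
The product is a 0·∞ indeterminate form at x → -∞.
Rewrite the product as 2x^6 / e^(-4x) (an ∞/∞ form) and apply L'Hôpital, or use the standard hierarchy e^(4|x|) ≫ |x^6| as x → -∞.
The indeterminate product → 0, so the limit = -4.

Final answer: -4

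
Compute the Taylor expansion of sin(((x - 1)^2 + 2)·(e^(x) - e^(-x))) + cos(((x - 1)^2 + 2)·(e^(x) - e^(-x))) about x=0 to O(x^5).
298·x^4/3 - 9·x^3 - 22·x^2 + 6·x + 1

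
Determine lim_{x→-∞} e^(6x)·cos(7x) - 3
Evaluate the dominant behaviour as x → -∞; each term tends to a finite value or vanishes.
Limit = -3.

Final answer: -3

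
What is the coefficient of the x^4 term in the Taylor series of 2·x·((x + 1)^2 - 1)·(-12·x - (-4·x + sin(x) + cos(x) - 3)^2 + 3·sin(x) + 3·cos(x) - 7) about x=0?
Expand to order 4: 2·x·((x + 1)^2 - 1)·(-12·x - (-4·x + sin(x) + cos(x) - 3)^2 + 3·sin(x) + 3·cos(x) - 7) = -92·x^4 - 100·x^3 - 32·x^2 + O(x^5).
The coefficient of x^4 is -92.

Final answer: -92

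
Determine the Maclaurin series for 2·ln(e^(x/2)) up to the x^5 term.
x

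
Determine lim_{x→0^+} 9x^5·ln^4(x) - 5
The product is a 0·∞ indeterminate form at x → 0⁺.
Rewrite the product as 9·ln^4(x) / x^(-5) and apply L'Hôpital, or use the standard hierarchy x^(-5) ≫ |ln x|^4 as x → 0⁺.
The indeterminate product → 0, so the limit = -5.

Final answer: -5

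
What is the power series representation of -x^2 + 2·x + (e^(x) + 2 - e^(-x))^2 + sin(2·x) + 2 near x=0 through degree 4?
4·x^4/3 + 3·x^2 + 12·x + 6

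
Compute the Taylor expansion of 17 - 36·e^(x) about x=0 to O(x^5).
-3·x^4/2 - 6·x^3 - 18·x^2 - 36·x - 19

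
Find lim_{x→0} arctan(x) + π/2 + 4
Direct substitution at x = 0 gives π/2 + 4.

Final answer: π/2 + 4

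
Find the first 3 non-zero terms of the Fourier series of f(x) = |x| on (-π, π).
-4·cos(x)/π - 4·cos(3·x)/(9·π) + π/2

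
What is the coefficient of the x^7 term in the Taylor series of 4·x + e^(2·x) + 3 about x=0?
Expand to order 7: 4·x + e^(2·x) + 3 = 8·x^7/315 + 4·x^6/45 + 4·x^5/15 + 2·x^4/3 + 4·x^3/3 + 2·x^2 + 6·x + 4 + O(x^8).
The coefficient of x^7 is 8/315.

Final answer: 8/315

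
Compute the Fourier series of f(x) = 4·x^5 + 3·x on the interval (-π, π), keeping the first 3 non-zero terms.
(-160·π^2 + 8·π^4 + 966)·sin(x) + (-4·π^4 - 33 + 20·π^2)·sin(2·x) + (-160·π^2/27 + 482/81 + 8·π^4/3)·sin(3·x)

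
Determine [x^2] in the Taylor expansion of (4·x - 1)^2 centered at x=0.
Expand to order 2: (4·x - 1)^2 = 16·x^2 - 8·x + 1 + O(x^3).
The coefficient of x^2 is 16.

Final answer: 16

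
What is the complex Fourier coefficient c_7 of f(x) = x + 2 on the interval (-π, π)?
Compute the real Fourier coefficients first: a_7 = 0, b_7 = 2/7.
Then c_7 = (a_7 − i·b_7)/2 = -i/7.

Final answer: -i/7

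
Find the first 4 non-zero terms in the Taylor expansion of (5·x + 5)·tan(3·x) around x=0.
45·x^4 + 45·x^3 + 15·x^2 + 15·x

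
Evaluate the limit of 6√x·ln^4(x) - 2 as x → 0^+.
The product is a 0·∞ indeterminate form at x → 0⁺.
Rewrite the product as 6·ln^4(x) / x^(-1/2) and apply L'Hôpital, or use the standard hierarchy x^(-1/2) ≫ |ln x|^4 as x → 0⁺.
The indeterminate product → 0, so the limit = -2.

Final answer: -2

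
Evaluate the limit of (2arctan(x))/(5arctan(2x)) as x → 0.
Both numerator and denominator → 0 as x → 0; this is a 0/0 indeterminate form.
Expand each to leading order near x = 0: numerator ~ 2·x, denominator ~ 10·x.
The limit of the ratio is 1/5.

Final answer: 1/5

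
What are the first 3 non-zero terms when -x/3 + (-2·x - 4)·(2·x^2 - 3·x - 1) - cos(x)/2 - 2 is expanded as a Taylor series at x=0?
-7·x^2/4 + 41·x/3 + 3/2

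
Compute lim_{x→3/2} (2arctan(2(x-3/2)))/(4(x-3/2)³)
Both numerator and denominator → 0 as x → 3/2; this is a 0/0 indeterminate form.
Expand each to leading order near x = 3/2: numerator ~ 4·(x - 3/2), denominator ~ 4·(x - 3/2)^3.
The limit of the ratio is ∞.

Final answer: ∞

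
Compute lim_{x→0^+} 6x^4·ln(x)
This is a 0·∞ indeterminate form at x → 0⁺.
Rewrite the product as 6·ln(x) / x^(-4) and apply L'Hôpital, or use the standard hierarchy x^(-4) ≫ |ln x| as x → 0⁺.
The indeterminate product → 0, so the limit = 0.

Final answer: 0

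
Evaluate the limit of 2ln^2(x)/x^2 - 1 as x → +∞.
The quotient is an ∞/∞ indeterminate form as x → +∞.
The polynomial denominator x^2 dominates the logarithmic numerator (any positive power of x ≫ ln^2(x) as x → ∞), so the quotient → 0.
Adding the constant: 0 - 1 = -1. Limit = -1.

Final answer: -1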